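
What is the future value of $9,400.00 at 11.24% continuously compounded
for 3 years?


Formula: FV = P * e^(r*t)
Exponent: r*t = 0.1124 * 3 = 0.3372
e^(0.3372) = 1.401019
FV = $9,400.00 * 1.401019 = $13,169.58

$13,169.58


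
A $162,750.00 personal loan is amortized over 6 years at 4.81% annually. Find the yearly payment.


Formula: PMT = PV * r / (1 - (1+r)^(-n))
Denominator: 1 - (1 + 0.0481)^(-6) = 0.245631
Numerator: $162,750.00 * 0.0481 = 7828.275
PMT = 7828.275 / 0.245631 = $31,870.03

$31,870.03


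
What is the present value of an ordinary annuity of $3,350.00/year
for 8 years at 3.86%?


Formula: PV = PMT * (1 - (1+r)^(-n)) / r
Discount factor: (1 + 0.0386)^(-8) = 0.738607
Bracket: 1 - 0.738607 = 0.261393
PV = $3,350.00 * 0.261393 / 0.0386 = $22,685.66

$22,685.66


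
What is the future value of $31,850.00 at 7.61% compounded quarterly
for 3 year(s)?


Formula: FV = P * (1 + r/m)^(m*t)
Period rate: r/m = 0.0761 / 4 = 0.019025
Total periods: m*t = 4 * 3 = 12
Growth factor: (1 + 0.019025)^12 = 1.253771
FV = $31,850.00 * 1.253771 = $39,932.59

$39,932.59


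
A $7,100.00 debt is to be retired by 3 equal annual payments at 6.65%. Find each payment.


Formula: PMT = PV * r / (1 - (1+r)^(-n))
Denominator: 1 - (1 + 0.0665)^(-3) = 0.175639
Numerator: $7,100.00 * 0.0665 = 472.15
PMT = 472.15 / 0.175639 = $2,688.18

$2,688.18


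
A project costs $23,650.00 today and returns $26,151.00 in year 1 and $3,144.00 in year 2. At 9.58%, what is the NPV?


Formula: NPV = C0 + C1/(1+r) + C2/(1+r)^2
Discount C1: $26,151.00 / (1 + 0.0958) = $23,864.76
Discount C2: $3,144.00 / (1 + 0.0958)^2 = $2,618.30
NPV = -$23,650.00 + $23,864.76 + $2,618.30 = $2,833.06

$2,833.06


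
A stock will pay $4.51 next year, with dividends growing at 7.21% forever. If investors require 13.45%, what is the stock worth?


Formula: P = D1 / (r - g)
Spread: r - g = 0.1345 - 0.0721 = 0.0624
Substituting: P = $4.51 / 0.0624
P = $72.28

$72.28


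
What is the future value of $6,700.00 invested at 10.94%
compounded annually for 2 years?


Formula: FV = P * (1 + r)^n
Substituting: FV = $6,700.00 * (1 + 0.1094)^2
Growth factor: (1.1094)^2 = 1.230768
FV = $6,700.00 * 1.230768 = $8,246.15

$8,246.15


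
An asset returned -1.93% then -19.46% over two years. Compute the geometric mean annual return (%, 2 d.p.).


Formula: Geometric mean = ((1+r1)*(1+r2))^(1/2) - 1
Product: (1 + -0.0193) * (1 + -0.1946) = 0.9807 * 0.8054 = 0.789856
Square root: 0.789856^0.5 = 0.888738
Geometric mean = 0.888738 - 1 = -0.111262
As percentage: -11.13%

-11.13%


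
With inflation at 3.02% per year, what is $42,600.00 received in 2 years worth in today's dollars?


Formula: Real value = nominal / (1 + inflation)^years
Price level: (1 + 0.0302)^2 = 1.061312
Real value = $42,600.00 / 1.061312 = $40,139.00

$40,139.00


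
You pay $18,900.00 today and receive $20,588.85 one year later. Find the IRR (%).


Formula: IRR = C1/C0 - 1
Substituting: IRR = $20,588.85 / $18,900.00 - 1
Ratio: 1.089357 - 1 = 0.089357
IRR = 8.9357%

8.9357%


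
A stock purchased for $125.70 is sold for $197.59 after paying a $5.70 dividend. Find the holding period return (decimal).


Formula: HPR = (P1 - P0 + D) / P0
Gain: $197.59 - $125.70 + $5.70 = $77.59
HPR = $77.59 / $125.70 = 0.6173

0.6173


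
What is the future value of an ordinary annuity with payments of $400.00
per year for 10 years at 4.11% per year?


Formula: FV = PMT * ((1+r)^n - 1) / r
Growth factor: (1 + 0.0411)^10 = 1.495975
Numerator: 1.495975 - 1 = 0.495975
FV = $400.00 * 0.495975 / 0.0411 = $4,827.01

$4,827.01


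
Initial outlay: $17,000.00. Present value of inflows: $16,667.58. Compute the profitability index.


Formula: PI = PV(cash flows) / initial investment
Substituting: PI = $16,667.58 / $17,000.00
PI = 0.9804

0.9804


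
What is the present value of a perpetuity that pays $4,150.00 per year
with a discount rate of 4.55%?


Formula: PV = C / r
Substituting: PV = $4,150.00 / 0.0455
PV = $91,208.79

$91,208.79


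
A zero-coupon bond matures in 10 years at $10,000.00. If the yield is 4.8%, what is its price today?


Formula: Price = FV / (1 + r)^n
Substituting: Price = $10,000.00 / (1 + 0.048)^10
Discount factor: (1.048)^10 = 1.598133
Price = $10,000.00 / 1.598133 = $6,257.30

$6,257.30


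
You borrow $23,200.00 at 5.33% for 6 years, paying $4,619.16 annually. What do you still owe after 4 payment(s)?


Formula: Balance = PV*(1+r)^k - PMT*((1+r)^k - 1)/r
Growth: (1 + 0.0533)^4 = 1.230859
Accumulated factor: ((1+r)^k - 1)/r = 4.331315
Balance = $23,200.00 * 1.230859 - $4,619.16 * 4.331315
Balance = $8,548.89

$8,548.89


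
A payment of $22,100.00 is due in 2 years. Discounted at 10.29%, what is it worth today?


Formula: PV = FV / (1 + r)^n
Substituting: PV = $22,100.00 / (1 + 0.1029)^2
Discount factor: (1.1029)^2 = 1.216388
PV = $22,100.00 / 1.216388 = $18,168.54

$18,168.54


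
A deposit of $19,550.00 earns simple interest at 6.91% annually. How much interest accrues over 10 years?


Formula: I = P * r * t
Substituting: I = $19,550.00 * 0.0691 * 10
Step: I = $19,550.00 * 0.691
I = $13,509.05

$13,509.05


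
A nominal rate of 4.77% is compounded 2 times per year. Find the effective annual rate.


Formula: EAR = (1 + r/m)^m - 1
Period rate: r/m = 0.0477 / 2 = 0.02385
Compounding: (1 + 0.02385)^2 = 1.048269
EAR = 1.048269 - 1 = 0.048269

0.048269


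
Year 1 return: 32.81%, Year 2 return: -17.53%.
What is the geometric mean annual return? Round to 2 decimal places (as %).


Formula: Geometric mean = ((1+r1)*(1+r2))^(1/2) - 1
Product: (1 + 0.3281) * (1 + -0.1753) = 1.3281 * 0.8247 = 1.095284
Square root: 1.095284^0.5 = 1.046558
Geometric mean = 1.046558 - 1 = 0.046558
As percentage: 4.66%

4.66%


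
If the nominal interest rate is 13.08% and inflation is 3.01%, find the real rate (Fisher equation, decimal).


Formula: (1 + r_real) = (1 + r_nom) / (1 + inflation)
Substituting: (1 + r_real) = 1.1308 / 1.0301
(1 + r_real) = 1.097757
r_real = 1.097757 - 1 = 0.097757

0.097757


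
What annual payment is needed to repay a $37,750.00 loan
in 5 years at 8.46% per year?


Formula: PMT = PV * r / (1 - (1+r)^(-n))
Denominator: 1 - (1 + 0.0846)^(-5) = 0.333727
Numerator: $37,750.00 * 0.0846 = 3193.65
PMT = 3193.65 / 0.333727 = $9,569.64

$9,569.64


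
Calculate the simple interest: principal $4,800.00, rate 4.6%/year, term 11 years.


Formula: I = P * r * t
Substituting: I = $4,800.00 * 0.046 * 11
Step: I = $4,800.00 * 0.506
I = $2,428.80

$2,428.80


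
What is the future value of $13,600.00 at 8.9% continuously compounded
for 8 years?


Formula: FV = P * e^(r*t)
Exponent: r*t = 0.089 * 8 = 0.712
e^(0.712) = 2.038063
FV = $13,600.00 * 2.038063 = $27,717.66

$27,717.66


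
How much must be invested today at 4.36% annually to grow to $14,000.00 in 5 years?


Formula: PV = FV / (1 + r)^n
Substituting: PV = $14,000.00 / (1 + 0.0436)^5
Discount factor: (1.0436)^5 = 1.237857
PV = $14,000.00 / 1.237857 = $11,309.87

$11,309.87


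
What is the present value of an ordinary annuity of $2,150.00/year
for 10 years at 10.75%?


Formula: PV = PMT * (1 - (1+r)^(-n)) / r
Discount factor: (1 + 0.1075)^(-10) = 0.360216
Bracket: 1 - 0.360216 = 0.639784
PV = $2,150.00 * 0.639784 / 0.1075 = $12,795.69

$12,795.69


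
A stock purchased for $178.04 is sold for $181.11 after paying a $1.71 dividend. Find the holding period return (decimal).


Formula: HPR = (P1 - P0 + D) / P0
Gain: $181.11 - $178.04 + $1.71 = $4.78
HPR = $4.78 / $178.04 = 0.0268

0.0268


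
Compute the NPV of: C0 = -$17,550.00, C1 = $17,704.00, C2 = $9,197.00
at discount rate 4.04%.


Formula: NPV = C0 + C1/(1+r) + C2/(1+r)^2
Discount C1: $17,704.00 / (1 + 0.0404) = $17,016.53
Discount C2: $9,197.00 / (1 + 0.0404)^2 = $8,496.61
NPV = -$17,550.00 + $17,016.53 + $8,496.61 = $7,963.14

$7,963.14


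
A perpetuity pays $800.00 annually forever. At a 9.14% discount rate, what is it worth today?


Formula: PV = C / r
Substituting: PV = $800.00 / 0.0914
PV = $8,752.74

$8,752.74


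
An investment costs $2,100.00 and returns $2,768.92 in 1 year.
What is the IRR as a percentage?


Formula: IRR = C1/C0 - 1
Substituting: IRR = $2,768.92 / $2,100.00 - 1
Ratio: 1.318533 - 1 = 0.318533
IRR = 31.8533%

31.8533%


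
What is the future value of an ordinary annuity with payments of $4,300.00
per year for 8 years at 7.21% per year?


Formula: FV = PMT * ((1+r)^n - 1) / r
Growth factor: (1 + 0.0721)^8 = 1.745349
Numerator: 1.745349 - 1 = 0.745349
FV = $4,300.00 * 0.745349 / 0.0721 = $44,452.18

$44,452.18


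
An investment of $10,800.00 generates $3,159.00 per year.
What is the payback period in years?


Formula: Payback = investment / annual cash flow
Substituting: Payback = $10,800.00 / $3,159.00
Payback = 3.4188 years

3.4188 years


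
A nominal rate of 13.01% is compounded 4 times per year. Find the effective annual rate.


Formula: EAR = (1 + r/m)^m - 1
Period rate: r/m = 0.1301 / 4 = 0.032525
Compounding: (1 + 0.032525)^4 = 1.136586
EAR = 1.136586 - 1 = 0.136586

0.136586


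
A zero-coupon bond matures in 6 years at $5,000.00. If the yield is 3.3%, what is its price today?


Formula: Price = FV / (1 + r)^n
Substituting: Price = $5,000.00 / (1 + 0.033)^6
Discount factor: (1.033)^6 = 1.215072
Price = $5,000.00 / 1.215072 = $4,114.98

$4,114.98


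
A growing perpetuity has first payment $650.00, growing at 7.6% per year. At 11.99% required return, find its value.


Formula: PV = C / (r - g)
Spread: r - g = 0.1199 - 0.076 = 0.0439
Substituting: PV = $650.00 / 0.0439
PV = $14,806.38

$14,806.38


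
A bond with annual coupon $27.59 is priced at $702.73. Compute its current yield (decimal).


Formula: Current yield = annual coupon / price
Substituting: CY = $27.59 / $702.73
CY = 0.039261

0.039261


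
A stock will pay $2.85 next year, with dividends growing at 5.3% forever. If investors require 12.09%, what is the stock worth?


Formula: P = D1 / (r - g)
Spread: r - g = 0.1209 - 0.053 = 0.0679
Substituting: P = $2.85 / 0.0679
P = $41.97

$41.97


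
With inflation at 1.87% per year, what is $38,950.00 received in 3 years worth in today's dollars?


Formula: Real value = nominal / (1 + inflation)^years
Price level: (1 + 0.0187)^3 = 1.057156
Real value = $38,950.00 / 1.057156 = $36,844.15

$36,844.15


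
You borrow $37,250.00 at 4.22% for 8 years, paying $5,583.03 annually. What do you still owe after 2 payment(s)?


Formula: Balance = PV*(1+r)^k - PMT*((1+r)^k - 1)/r
Growth: (1 + 0.0422)^2 = 1.086181
Accumulated factor: ((1+r)^k - 1)/r = 2.0422
Balance = $37,250.00 * 1.086181 - $5,583.03 * 2.0422
Balance = $29,058.57

$29,058.57


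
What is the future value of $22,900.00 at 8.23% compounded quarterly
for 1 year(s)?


Formula: FV = P * (1 + r/m)^(m*t)
Period rate: r/m = 0.0823 / 4 = 0.020575
Total periods: m*t = 4 * 1 = 4
Growth factor: (1 + 0.020575)^4 = 1.084875
FV = $22,900.00 * 1.084875 = $24,843.64

$24,843.64


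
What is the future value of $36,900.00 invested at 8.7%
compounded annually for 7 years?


Formula: FV = P * (1 + r)^n
Substituting: FV = $36,900.00 * (1 + 0.087)^7
Growth factor: (1.087)^7 = 1.793109
FV = $36,900.00 * 1.793109 = $66,165.74

$66,165.74


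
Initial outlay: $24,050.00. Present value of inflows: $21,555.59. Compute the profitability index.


Formula: PI = PV(cash flows) / initial investment
Substituting: PI = $21,555.59 / $24,050.00
PI = 0.8963

0.8963


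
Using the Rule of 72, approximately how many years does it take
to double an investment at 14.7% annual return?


Formula: Years ≈ 72 / r
Substituting: Years ≈ 72 / 14.7
Years ≈ 4.9

4.9 years


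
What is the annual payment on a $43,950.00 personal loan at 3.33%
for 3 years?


Formula: PMT = PV * r / (1 - (1+r)^(-n))
Denominator: 1 - (1 + 0.0333)^(-3) = 0.093598
Numerator: $43,950.00 * 0.0333 = 1463.535
PMT = 1463.535 / 0.093598 = $15,636.34

$15,636.34


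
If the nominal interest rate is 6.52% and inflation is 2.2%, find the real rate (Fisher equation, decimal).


Formula: (1 + r_real) = (1 + r_nom) / (1 + inflation)
Substituting: (1 + r_real) = 1.0652 / 1.022
(1 + r_real) = 1.04227
r_real = 1.04227 - 1 = 0.04227

0.04227


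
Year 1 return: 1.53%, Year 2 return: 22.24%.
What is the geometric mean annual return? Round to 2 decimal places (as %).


Formula: Geometric mean = ((1+r1)*(1+r2))^(1/2) - 1
Product: (1 + 0.0153) * (1 + 0.2224) = 1.0153 * 1.2224 = 1.241103
Square root: 1.241103^0.5 = 1.114048
Geometric mean = 1.114048 - 1 = 0.114048
As percentage: 11.40%

11.40%


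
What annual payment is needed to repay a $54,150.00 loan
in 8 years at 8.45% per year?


Formula: PMT = PV * r / (1 - (1+r)^(-n))
Denominator: 1 - (1 + 0.0845)^(-8) = 0.477407
Numerator: $54,150.00 * 0.0845 = 4575.675
PMT = 4575.675 / 0.477407 = $9,584.43

$9,584.43


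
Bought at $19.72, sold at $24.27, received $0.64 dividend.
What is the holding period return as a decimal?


Formula: HPR = (P1 - P0 + D) / P0
Gain: $24.27 - $19.72 + $0.64 = $5.19
HPR = $5.19 / $19.72 = 0.2632

0.2632


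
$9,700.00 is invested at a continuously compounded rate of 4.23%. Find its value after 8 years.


Formula: FV = P * e^(r*t)
Exponent: r*t = 0.0423 * 8 = 0.3384
e^(0.3384) = 1.402701
FV = $9,700.00 * 1.402701 = $13,606.20

$13,606.20


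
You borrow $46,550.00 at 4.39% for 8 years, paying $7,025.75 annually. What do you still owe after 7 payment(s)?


Formula: Balance = PV*(1+r)^k - PMT*((1+r)^k - 1)/r
Growth: (1 + 0.0439)^7 = 1.350866
Accumulated factor: ((1+r)^k - 1)/r = 7.992393
Balance = $46,550.00 * 1.350866 - $7,025.75 * 7.992393
Balance = $6,730.26

$6,730.26


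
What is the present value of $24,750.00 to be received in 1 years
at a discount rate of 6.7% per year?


Formula: PV = FV / (1 + r)^n
Substituting: PV = $24,750.00 / (1 + 0.067)^1
Discount factor: (1.067)^1 = 1.067
PV = $24,750.00 / 1.067 = $23,195.88

$23,195.88


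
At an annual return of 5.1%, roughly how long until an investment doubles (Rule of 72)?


Formula: Years ≈ 72 / r
Substituting: Years ≈ 72 / 5.1
Years ≈ 14.1

14.1 years


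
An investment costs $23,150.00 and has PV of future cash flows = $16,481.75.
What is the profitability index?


Formula: PI = PV(cash flows) / initial investment
Substituting: PI = $16,481.75 / $23,150.00
PI = 0.712

0.712


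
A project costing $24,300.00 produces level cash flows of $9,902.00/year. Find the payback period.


Formula: Payback = investment / annual cash flow
Substituting: Payback = $24,300.00 / $9,902.00
Payback = 2.454 years

2.454 years


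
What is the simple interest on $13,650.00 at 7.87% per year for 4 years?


Formula: I = P * r * t
Substituting: I = $13,650.00 * 0.0787 * 4
Step: I = $13,650.00 * 0.3148
I = $4,297.02

$4,297.02


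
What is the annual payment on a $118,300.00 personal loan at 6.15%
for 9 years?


Formula: PMT = PV * r / (1 - (1+r)^(-n))
Denominator: 1 - (1 + 0.0615)^(-9) = 0.415587
Numerator: $118,300.00 * 0.0615 = 7275.45
PMT = 7275.45 / 0.415587 = $17,506.45

$17,506.45


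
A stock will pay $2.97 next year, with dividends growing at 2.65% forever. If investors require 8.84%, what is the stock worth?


Formula: P = D1 / (r - g)
Spread: r - g = 0.0884 - 0.0265 = 0.0619
Substituting: P = $2.97 / 0.0619
P = $47.98

$47.98


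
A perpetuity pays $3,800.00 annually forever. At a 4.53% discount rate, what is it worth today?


Formula: PV = C / r
Substituting: PV = $3,800.00 / 0.0453
PV = $83,885.21

$83,885.21


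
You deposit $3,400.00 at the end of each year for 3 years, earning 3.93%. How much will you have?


Formula: FV = PMT * ((1+r)^n - 1) / r
Growth factor: (1 + 0.0393)^3 = 1.122594
Numerator: 1.122594 - 1 = 0.122594
FV = $3,400.00 * 0.122594 / 0.0393 = $10,606.11

$10,606.11


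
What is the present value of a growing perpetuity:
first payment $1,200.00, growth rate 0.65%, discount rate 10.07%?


Formula: PV = C / (r - g)
Spread: r - g = 0.1007 - 0.0065 = 0.0942
Substituting: PV = $1,200.00 / 0.0942
PV = $12,738.85

$12,738.85


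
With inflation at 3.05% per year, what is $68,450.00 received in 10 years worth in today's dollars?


Formula: Real value = nominal / (1 + inflation)^years
Price level: (1 + 0.0305)^10 = 1.350455
Real value = $68,450.00 / 1.350455 = $50,686.64

$50,686.64


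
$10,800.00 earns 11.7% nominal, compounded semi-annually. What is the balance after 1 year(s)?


Formula: FV = P * (1 + r/m)^(m*t)
Period rate: r/m = 0.117 / 2 = 0.0585
Total periods: m*t = 2 * 1 = 2
Growth factor: (1 + 0.0585)^2 = 1.120422
FV = $10,800.00 * 1.120422 = $12,100.56

$12,100.56


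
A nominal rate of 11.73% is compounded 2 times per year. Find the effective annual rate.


Formula: EAR = (1 + r/m)^m - 1
Period rate: r/m = 0.1173 / 2 = 0.05865
Compounding: (1 + 0.05865)^2 = 1.12074
EAR = 1.12074 - 1 = 0.12074

0.12074


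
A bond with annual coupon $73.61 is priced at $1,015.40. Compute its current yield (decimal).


Formula: Current yield = annual coupon / price
Substituting: CY = $73.61 / $1,015.40
CY = 0.072494

0.072494


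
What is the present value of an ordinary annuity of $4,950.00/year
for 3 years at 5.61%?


Formula: PV = PMT * (1 - (1+r)^(-n)) / r
Discount factor: (1 + 0.0561)^(-3) = 0.848955
Bracket: 1 - 0.848955 = 0.151045
PV = $4,950.00 * 0.151045 / 0.0561 = $13,327.47

$13,327.47


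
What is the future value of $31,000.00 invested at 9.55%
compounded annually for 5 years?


Formula: FV = P * (1 + r)^n
Substituting: FV = $31,000.00 * (1 + 0.0955)^5
Growth factor: (1.0955)^5 = 1.577836
FV = $31,000.00 * 1.577836 = $48,912.92

$48,912.92


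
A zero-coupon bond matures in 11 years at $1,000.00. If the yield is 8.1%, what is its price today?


Formula: Price = FV / (1 + r)^n
Substituting: Price = $1,000.00 / (1 + 0.081)^11
Discount factor: (1.081)^11 = 2.355497
Price = $1,000.00 / 2.355497 = $424.54

$424.54


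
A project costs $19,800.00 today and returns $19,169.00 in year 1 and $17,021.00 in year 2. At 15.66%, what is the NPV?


Formula: NPV = C0 + C1/(1+r) + C2/(1+r)^2
Discount C1: $19,169.00 / (1 + 0.1566) = $16,573.58
Discount C2: $17,021.00 / (1 + 0.1566)^2 = $12,723.85
NPV = -$19,800.00 + $16,573.58 + $12,723.85 = $9,497.43

$9,497.43


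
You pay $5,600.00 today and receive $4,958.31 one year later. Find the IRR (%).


Formula: IRR = C1/C0 - 1
Substituting: IRR = $4,958.31 / $5,600.00 - 1
Ratio: 0.885413 - 1 = -0.114587
IRR = -11.4587%

-11.4587%


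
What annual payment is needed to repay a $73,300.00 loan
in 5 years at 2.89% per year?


Formula: PMT = PV * r / (1 - (1+r)^(-n))
Denominator: 1 - (1 + 0.0289)^(-5) = 0.13277
Numerator: $73,300.00 * 0.0289 = 2118.37
PMT = 2118.37 / 0.13277 = $15,955.15

$15,955.15


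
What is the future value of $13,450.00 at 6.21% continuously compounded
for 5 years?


Formula: FV = P * e^(r*t)
Exponent: r*t = 0.0621 * 5 = 0.3105
e^(0.3105) = 1.364107
FV = $13,450.00 * 1.364107 = $18,347.24

$18,347.24


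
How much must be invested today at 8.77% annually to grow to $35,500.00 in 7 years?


Formula: PV = FV / (1 + r)^n
Substituting: PV = $35,500.00 / (1 + 0.0877)^7
Discount factor: (1.0877)^7 = 1.801208
PV = $35,500.00 / 1.801208 = $19,708.99

$19,708.99


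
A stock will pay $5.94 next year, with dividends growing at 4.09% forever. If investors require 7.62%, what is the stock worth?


Formula: P = D1 / (r - g)
Spread: r - g = 0.0762 - 0.0409 = 0.0353
Substituting: P = $5.94 / 0.0353
P = $168.27

$168.27


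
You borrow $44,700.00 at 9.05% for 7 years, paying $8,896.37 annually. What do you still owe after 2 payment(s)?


Formula: Balance = PV*(1+r)^k - PMT*((1+r)^k - 1)/r
Growth: (1 + 0.0905)^2 = 1.18919
Accumulated factor: ((1+r)^k - 1)/r = 2.0905
Balance = $44,700.00 * 1.18919 - $8,896.37 * 2.0905
Balance = $34,558.94

$34,558.94


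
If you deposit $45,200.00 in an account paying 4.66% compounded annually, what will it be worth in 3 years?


Formula: FV = P * (1 + r)^n
Substituting: FV = $45,200.00 * (1 + 0.0466)^3
Growth factor: (1.0466)^3 = 1.146416
FV = $45,200.00 * 1.146416 = $51,818.00

$51,818.00


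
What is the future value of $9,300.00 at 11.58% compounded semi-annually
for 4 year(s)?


Formula: FV = P * (1 + r/m)^(m*t)
Period rate: r/m = 0.1158 / 2 = 0.0579
Total periods: m*t = 2 * 4 = 8
Growth factor: (1 + 0.0579)^8 = 1.568762
FV = $9,300.00 * 1.568762 = $14,589.48

$14,589.48


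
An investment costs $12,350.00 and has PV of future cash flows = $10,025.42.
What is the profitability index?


Formula: PI = PV(cash flows) / initial investment
Substituting: PI = $10,025.42 / $12,350.00
PI = 0.8118

0.8118


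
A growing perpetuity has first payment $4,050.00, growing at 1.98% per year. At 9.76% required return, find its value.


Formula: PV = C / (r - g)
Spread: r - g = 0.0976 - 0.0198 = 0.0778
Substituting: PV = $4,050.00 / 0.0778
PV = $52,056.56

$52,056.56


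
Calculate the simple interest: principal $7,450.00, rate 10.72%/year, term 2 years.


Formula: I = P * r * t
Substituting: I = $7,450.00 * 0.1072 * 2
Step: I = $7,450.00 * 0.2144
I = $1,597.28

$1,597.28


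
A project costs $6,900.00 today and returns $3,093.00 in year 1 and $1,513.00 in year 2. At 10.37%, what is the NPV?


Formula: NPV = C0 + C1/(1+r) + C2/(1+r)^2
Discount C1: $3,093.00 / (1 + 0.1037) = $2,802.39
Discount C2: $1,513.00 / (1 + 0.1037)^2 = $1,242.04
NPV = -$6,900.00 + $2,802.39 + $1,242.04 = -$2,855.56

-$2,855.56


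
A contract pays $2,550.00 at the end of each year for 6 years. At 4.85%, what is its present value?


Formula: PV = PMT * (1 - (1+r)^(-n)) / r
Discount factor: (1 + 0.0485)^(-6) = 0.752644
Bracket: 1 - 0.752644 = 0.247356
PV = $2,550.00 * 0.247356 / 0.0485 = $13,005.33

$13,005.33


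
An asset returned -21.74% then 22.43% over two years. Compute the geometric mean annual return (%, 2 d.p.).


Formula: Geometric mean = ((1+r1)*(1+r2))^(1/2) - 1
Product: (1 + -0.2174) * (1 + 0.2243) = 0.7826 * 1.2243 = 0.958137
Square root: 0.958137^0.5 = 0.978845
Geometric mean = 0.978845 - 1 = -0.021155
As percentage: -2.12%

-2.12%


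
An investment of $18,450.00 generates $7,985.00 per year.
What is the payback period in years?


Formula: Payback = investment / annual cash flow
Substituting: Payback = $18,450.00 / $7,985.00
Payback = 2.3106 years

2.3106 years


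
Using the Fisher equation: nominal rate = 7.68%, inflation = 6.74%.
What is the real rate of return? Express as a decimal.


Formula: (1 + r_real) = (1 + r_nom) / (1 + inflation)
Substituting: (1 + r_real) = 1.0768 / 1.0674
(1 + r_real) = 1.008806
r_real = 1.008806 - 1 = 0.008806

0.008806


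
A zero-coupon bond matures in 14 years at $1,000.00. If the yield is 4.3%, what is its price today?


Formula: Price = FV / (1 + r)^n
Substituting: Price = $1,000.00 / (1 + 0.043)^14
Discount factor: (1.043)^14 = 1.802936
Price = $1,000.00 / 1.802936 = $554.65

$554.65


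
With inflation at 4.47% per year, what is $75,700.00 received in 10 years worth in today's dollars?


Formula: Real value = nominal / (1 + inflation)^years
Price level: (1 + 0.0447)^10 = 1.548517
Real value = $75,700.00 / 1.548517 = $48,885.49

$48,885.49


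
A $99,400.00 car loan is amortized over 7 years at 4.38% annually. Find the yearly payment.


Formula: PMT = PV * r / (1 - (1+r)^(-n))
Denominator: 1 - (1 + 0.0438)^(-7) = 0.259238
Numerator: $99,400.00 * 0.0438 = 4353.72
PMT = 4353.72 / 0.259238 = $16,794.33

$16,794.33


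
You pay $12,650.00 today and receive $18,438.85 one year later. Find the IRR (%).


Formula: IRR = C1/C0 - 1
Substituting: IRR = $18,438.85 / $12,650.00 - 1
Ratio: 1.457617 - 1 = 0.457617
IRR = 45.7617%

45.7617%


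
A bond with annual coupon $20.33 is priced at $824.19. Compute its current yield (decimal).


Formula: Current yield = annual coupon / price
Substituting: CY = $20.33 / $824.19
CY = 0.024667

0.024667


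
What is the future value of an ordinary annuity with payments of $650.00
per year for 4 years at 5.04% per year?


Formula: FV = PMT * ((1+r)^n - 1) / r
Growth factor: (1 + 0.0504)^4 = 1.21736
Numerator: 1.21736 - 1 = 0.21736
FV = $650.00 * 0.21736 / 0.0504 = $2,803.25

$2,803.25


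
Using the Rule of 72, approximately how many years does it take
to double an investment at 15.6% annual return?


Formula: Years ≈ 72 / r
Substituting: Years ≈ 72 / 15.6
Years ≈ 4.6

4.6 years


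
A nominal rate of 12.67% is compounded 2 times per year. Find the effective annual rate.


Formula: EAR = (1 + r/m)^m - 1
Period rate: r/m = 0.1267 / 2 = 0.06335
Compounding: (1 + 0.06335)^2 = 1.130713
EAR = 1.130713 - 1 = 0.130713

0.130713


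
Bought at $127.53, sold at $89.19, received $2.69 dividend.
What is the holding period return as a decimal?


Formula: HPR = (P1 - P0 + D) / P0
Gain: $89.19 - $127.53 + $2.69 = -$35.65
HPR = -$35.65 / $127.53 = -0.2795

-0.2795


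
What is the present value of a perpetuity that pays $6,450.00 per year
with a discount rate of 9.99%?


Formula: PV = C / r
Substituting: PV = $6,450.00 / 0.0999
PV = $64,564.56

$64,564.56


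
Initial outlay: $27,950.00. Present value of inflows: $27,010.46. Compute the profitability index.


Formula: PI = PV(cash flows) / initial investment
Substituting: PI = $27,010.46 / $27,950.00
PI = 0.9664

0.9664


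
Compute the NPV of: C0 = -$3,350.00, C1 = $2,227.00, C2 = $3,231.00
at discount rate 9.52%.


Formula: NPV = C0 + C1/(1+r) + C2/(1+r)^2
Discount C1: $2,227.00 / (1 + 0.0952) = $2,033.42
Discount C2: $3,231.00 / (1 + 0.0952)^2 = $2,693.71
NPV = -$3,350.00 + $2,033.42 + $2,693.71 = $1,377.12

$1,377.12


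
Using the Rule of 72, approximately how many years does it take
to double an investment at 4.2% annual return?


Formula: Years ≈ 72 / r
Substituting: Years ≈ 72 / 4.2
Years ≈ 17.1

17.1 years


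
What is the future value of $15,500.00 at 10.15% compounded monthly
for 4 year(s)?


Formula: FV = P * (1 + r/m)^(m*t)
Period rate: r/m = 0.1015 / 12 = 0.008458
Total periods: m*t = 12 * 4 = 48
Growth factor: (1 + 0.008458)^48 = 1.498242
FV = $15,500.00 * 1.498242 = $23,222.75

$23,222.75


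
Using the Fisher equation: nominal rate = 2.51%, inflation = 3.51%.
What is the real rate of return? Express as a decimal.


Formula: (1 + r_real) = (1 + r_nom) / (1 + inflation)
Substituting: (1 + r_real) = 1.0251 / 1.0351
(1 + r_real) = 0.990339
r_real = 0.990339 - 1 = -0.009661

-0.009661


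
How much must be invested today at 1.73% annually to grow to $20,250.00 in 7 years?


Formula: PV = FV / (1 + r)^n
Substituting: PV = $20,250.00 / (1 + 0.0173)^7
Discount factor: (1.0173)^7 = 1.127569
PV = $20,250.00 / 1.127569 = $17,958.98

$17,958.98


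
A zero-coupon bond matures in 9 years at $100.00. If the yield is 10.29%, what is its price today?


Formula: Price = FV / (1 + r)^n
Substituting: Price = $100.00 / (1 + 0.1029)^9
Discount factor: (1.1029)^9 = 2.414489
Price = $100.00 / 2.414489 = $41.42

$41.42


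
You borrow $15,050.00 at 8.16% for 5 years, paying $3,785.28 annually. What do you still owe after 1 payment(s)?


Formula: Balance = PV*(1+r)^k - PMT*((1+r)^k - 1)/r
Growth: (1 + 0.0816)^1 = 1.0816
Accumulated factor: ((1+r)^k - 1)/r = 1.0
Balance = $15,050.00 * 1.0816 - $3,785.28 * 1.0
Balance = $12,492.80

$12,492.80


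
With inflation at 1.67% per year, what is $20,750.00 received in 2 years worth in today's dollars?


Formula: Real value = nominal / (1 + inflation)^years
Price level: (1 + 0.0167)^2 = 1.033679
Real value = $20,750.00 / 1.033679 = $20,073.93

$20,073.93


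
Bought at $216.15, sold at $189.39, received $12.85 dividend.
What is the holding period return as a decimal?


Formula: HPR = (P1 - P0 + D) / P0
Gain: $189.39 - $216.15 + $12.85 = -$13.91
HPR = -$13.91 / $216.15 = -0.0644

-0.0644


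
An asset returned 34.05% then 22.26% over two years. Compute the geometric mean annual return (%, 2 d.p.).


Formula: Geometric mean = ((1+r1)*(1+r2))^(1/2) - 1
Product: (1 + 0.3405) * (1 + 0.2226) = 1.3405 * 1.2226 = 1.638895
Square root: 1.638895^0.5 = 1.280193
Geometric mean = 1.280193 - 1 = 0.280193
As percentage: 28.02%

28.02%


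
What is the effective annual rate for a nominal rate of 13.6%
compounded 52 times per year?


Formula: EAR = (1 + r/m)^m - 1
Period rate: r/m = 0.136 / 52 = 0.002615
Compounding: (1 + 0.002615)^52 = 1.145479
EAR = 1.145479 - 1 = 0.145479

0.145479


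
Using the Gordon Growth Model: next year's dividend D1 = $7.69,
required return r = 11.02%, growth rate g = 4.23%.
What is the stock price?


Formula: P = D1 / (r - g)
Spread: r - g = 0.1102 - 0.0423 = 0.0679
Substituting: P = $7.69 / 0.0679
P = $113.25

$113.25


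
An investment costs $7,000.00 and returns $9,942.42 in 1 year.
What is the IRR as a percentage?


Formula: IRR = C1/C0 - 1
Substituting: IRR = $9,942.42 / $7,000.00 - 1
Ratio: 1.420346 - 1 = 0.420346
IRR = 42.0346%

42.0346%


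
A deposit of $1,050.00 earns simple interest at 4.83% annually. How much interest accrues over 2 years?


Formula: I = P * r * t
Substituting: I = $1,050.00 * 0.0483 * 2
Step: I = $1,050.00 * 0.0966
I = $101.43

$101.43


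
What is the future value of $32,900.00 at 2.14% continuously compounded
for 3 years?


Formula: FV = P * e^(r*t)
Exponent: r*t = 0.0214 * 3 = 0.0642
e^(0.0642) = 1.066306
FV = $32,900.00 * 1.066306 = $35,081.46

$35,081.46


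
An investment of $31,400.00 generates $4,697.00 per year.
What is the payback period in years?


Formula: Payback = investment / annual cash flow
Substituting: Payback = $31,400.00 / $4,697.00
Payback = 6.6851 years

6.6851 years


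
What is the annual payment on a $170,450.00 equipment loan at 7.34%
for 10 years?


Formula: PMT = PV * r / (1 - (1+r)^(-n))
Denominator: 1 - (1 + 0.0734)^(-10) = 0.507525
Numerator: $170,450.00 * 0.0734 = 12511.03
PMT = 12511.03 / 0.507525 = $24,651.06

$24,651.06


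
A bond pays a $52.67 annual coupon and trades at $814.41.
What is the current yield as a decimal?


Formula: Current yield = annual coupon / price
Substituting: CY = $52.67 / $814.41
CY = 0.064673

0.064673


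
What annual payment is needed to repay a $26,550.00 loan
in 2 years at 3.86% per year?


Formula: PMT = PV * r / (1 - (1+r)^(-n))
Denominator: 1 - (1 + 0.0386)^(-2) = 0.07295
Numerator: $26,550.00 * 0.0386 = 1024.83
PMT = 1024.83 / 0.07295 = $14,048.47

$14,048.47


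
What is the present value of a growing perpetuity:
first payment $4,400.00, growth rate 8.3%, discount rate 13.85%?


Formula: PV = C / (r - g)
Spread: r - g = 0.1385 - 0.083 = 0.0555
Substituting: PV = $4,400.00 / 0.0555
PV = $79,279.28

$79,279.28


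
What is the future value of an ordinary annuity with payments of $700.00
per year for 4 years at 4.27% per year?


Formula: FV = PMT * ((1+r)^n - 1) / r
Growth factor: (1 + 0.0427)^4 = 1.182054
Numerator: 1.182054 - 1 = 0.182054
FV = $700.00 * 0.182054 / 0.0427 = $2,984.50

$2,984.50


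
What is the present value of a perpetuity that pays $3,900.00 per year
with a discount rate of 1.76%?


Formula: PV = C / r
Substituting: PV = $3,900.00 / 0.0176
PV = $221,590.91

$221,590.91


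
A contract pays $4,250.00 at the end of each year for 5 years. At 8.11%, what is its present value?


Formula: PV = PMT * (1 - (1+r)^(-n)) / r
Discount factor: (1 + 0.0811)^(-5) = 0.677128
Bracket: 1 - 0.677128 = 0.322872
PV = $4,250.00 * 0.322872 / 0.0811 = $16,919.93

$16,919.93


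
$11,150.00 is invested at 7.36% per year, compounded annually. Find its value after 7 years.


Formula: FV = P * (1 + r)^n
Substituting: FV = $11,150.00 * (1 + 0.0736)^7
Growth factor: (1.0736)^7 = 1.643984
FV = $11,150.00 * 1.643984 = $18,330.42

$18,330.42


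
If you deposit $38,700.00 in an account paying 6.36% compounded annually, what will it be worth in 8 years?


Formula: FV = P * (1 + r)^n
Substituting: FV = $38,700.00 * (1 + 0.0636)^8
Growth factor: (1.0636)^8 = 1.637671
FV = $38,700.00 * 1.637671 = $63,377.86

$63,377.86


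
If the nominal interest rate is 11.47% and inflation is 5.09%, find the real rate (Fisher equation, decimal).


Formula: (1 + r_real) = (1 + r_nom) / (1 + inflation)
Substituting: (1 + r_real) = 1.1147 / 1.0509
(1 + r_real) = 1.06071
r_real = 1.06071 - 1 = 0.06071

0.06071


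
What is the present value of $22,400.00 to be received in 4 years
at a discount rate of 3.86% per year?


Formula: PV = FV / (1 + r)^n
Substituting: PV = $22,400.00 / (1 + 0.0386)^4
Discount factor: (1.0386)^4 = 1.163572
PV = $22,400.00 / 1.163572 = $19,251.06

$19,251.06


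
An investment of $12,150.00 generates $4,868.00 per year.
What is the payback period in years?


Formula: Payback = investment / annual cash flow
Substituting: Payback = $12,150.00 / $4,868.00
Payback = 2.4959 years

2.4959 years


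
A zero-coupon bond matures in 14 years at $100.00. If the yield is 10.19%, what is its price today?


Formula: Price = FV / (1 + r)^n
Substituting: Price = $100.00 / (1 + 0.1019)^14
Discount factor: (1.1019)^14 = 3.890367
Price = $100.00 / 3.890367 = $25.70

$25.70


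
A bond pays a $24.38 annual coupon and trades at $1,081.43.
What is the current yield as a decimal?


Formula: Current yield = annual coupon / price
Substituting: CY = $24.38 / $1,081.43
CY = 0.022544

0.022544


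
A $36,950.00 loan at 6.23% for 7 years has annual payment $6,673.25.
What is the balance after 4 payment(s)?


Formula: Balance = PV*(1+r)^k - PMT*((1+r)^k - 1)/r
Growth: (1 + 0.0623)^4 = 1.27347
Accumulated factor: ((1+r)^k - 1)/r = 4.389567
Balance = $36,950.00 * 1.27347 - $6,673.25 * 4.389567
Balance = $17,762.04

$17,762.04


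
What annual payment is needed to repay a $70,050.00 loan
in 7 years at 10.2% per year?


Formula: PMT = PV * r / (1 - (1+r)^(-n))
Denominator: 1 - (1 + 0.102)^(-7) = 0.493326
Numerator: $70,050.00 * 0.102 = 7145.1
PMT = 7145.1 / 0.493326 = $14,483.53

$14,483.53


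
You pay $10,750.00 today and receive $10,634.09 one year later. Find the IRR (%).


Formula: IRR = C1/C0 - 1
Substituting: IRR = $10,634.09 / $10,750.00 - 1
Ratio: 0.989218 - 1 = -0.010782
IRR = -1.0782%

-1.0782%


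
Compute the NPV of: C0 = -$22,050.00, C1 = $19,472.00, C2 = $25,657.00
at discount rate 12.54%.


Formula: NPV = C0 + C1/(1+r) + C2/(1+r)^2
Discount C1: $19,472.00 / (1 + 0.1254) = $17,302.29
Discount C2: $25,657.00 / (1 + 0.1254)^2 = $20,257.79
NPV = -$22,050.00 + $17,302.29 + $20,257.79 = $15,510.08

$15,510.08


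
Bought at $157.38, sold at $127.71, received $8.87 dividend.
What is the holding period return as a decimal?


Formula: HPR = (P1 - P0 + D) / P0
Gain: $127.71 - $157.38 + $8.87 = -$20.80
HPR = -$20.80 / $157.38 = -0.1322

-0.1322


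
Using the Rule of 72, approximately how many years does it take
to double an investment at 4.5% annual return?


Formula: Years ≈ 72 / r
Substituting: Years ≈ 72 / 4.5
Years ≈ 16.0

16.0 years


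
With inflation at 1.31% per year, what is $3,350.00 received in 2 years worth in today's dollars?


Formula: Real value = nominal / (1 + inflation)^years
Price level: (1 + 0.0131)^2 = 1.026372
Real value = $3,350.00 / 1.026372 = $3,263.93

$3,263.93


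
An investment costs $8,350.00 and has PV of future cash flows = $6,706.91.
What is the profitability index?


Formula: PI = PV(cash flows) / initial investment
Substituting: PI = $6,706.91 / $8,350.00
PI = 0.8032

0.8032


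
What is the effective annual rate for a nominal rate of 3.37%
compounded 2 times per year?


Formula: EAR = (1 + r/m)^m - 1
Period rate: r/m = 0.0337 / 2 = 0.01685
Compounding: (1 + 0.01685)^2 = 1.033984
EAR = 1.033984 - 1 = 0.033984

0.033984


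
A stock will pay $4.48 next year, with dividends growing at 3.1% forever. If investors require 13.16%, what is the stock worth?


Formula: P = D1 / (r - g)
Spread: r - g = 0.1316 - 0.031 = 0.1006
Substituting: P = $4.48 / 0.1006
P = $44.53

$44.53


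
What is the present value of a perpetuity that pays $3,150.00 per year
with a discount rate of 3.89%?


Formula: PV = C / r
Substituting: PV = $3,150.00 / 0.0389
PV = $80,976.86

$80,976.86


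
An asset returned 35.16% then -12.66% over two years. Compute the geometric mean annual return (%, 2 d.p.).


Formula: Geometric mean = ((1+r1)*(1+r2))^(1/2) - 1
Product: (1 + 0.3516) * (1 + -0.1266) = 1.3516 * 0.8734 = 1.180487
Square root: 1.180487^0.5 = 1.086502
Geometric mean = 1.086502 - 1 = 0.086502
As percentage: 8.65%

8.65%


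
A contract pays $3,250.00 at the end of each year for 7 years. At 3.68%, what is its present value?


Formula: PV = PMT * (1 - (1+r)^(-n)) / r
Discount factor: (1 + 0.0368)^(-7) = 0.776489
Bracket: 1 - 0.776489 = 0.223511
PV = $3,250.00 * 0.223511 / 0.0368 = $19,739.46

$19,739.46


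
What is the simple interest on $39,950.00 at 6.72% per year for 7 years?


Formula: I = P * r * t
Substituting: I = $39,950.00 * 0.0672 * 7
Step: I = $39,950.00 * 0.4704
I = $18,792.48

$18,792.48


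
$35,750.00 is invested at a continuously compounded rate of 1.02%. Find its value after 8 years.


Formula: FV = P * e^(r*t)
Exponent: r*t = 0.0102 * 8 = 0.0816
e^(0.0816) = 1.085022
FV = $35,750.00 * 1.085022 = $38,789.53

$38,789.53


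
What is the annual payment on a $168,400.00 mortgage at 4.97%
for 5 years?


Formula: PMT = PV * r / (1 - (1+r)^(-n))
Denominator: 1 - (1 + 0.0497)^(-5) = 0.215354
Numerator: $168,400.00 * 0.0497 = 8369.48
PMT = 8369.48 / 0.215354 = $38,863.91

$38,863.91


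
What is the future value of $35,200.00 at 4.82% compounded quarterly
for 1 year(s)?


Formula: FV = P * (1 + r/m)^(m*t)
Period rate: r/m = 0.0482 / 4 = 0.01205
Total periods: m*t = 4 * 1 = 4
Growth factor: (1 + 0.01205)^4 = 1.049078
FV = $35,200.00 * 1.049078 = $36,927.55

$36,927.55


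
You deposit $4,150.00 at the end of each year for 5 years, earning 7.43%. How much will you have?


Formula: FV = PMT * ((1+r)^n - 1) / r
Growth factor: (1 + 0.0743)^5 = 1.430961
Numerator: 1.430961 - 1 = 0.430961
FV = $4,150.00 * 0.430961 / 0.0743 = $24,071.19

$24,071.19


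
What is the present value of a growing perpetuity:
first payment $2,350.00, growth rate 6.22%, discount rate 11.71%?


Formula: PV = C / (r - g)
Spread: r - g = 0.1171 - 0.0622 = 0.0549
Substituting: PV = $2,350.00 / 0.0549
PV = $42,805.10

$42,805.10


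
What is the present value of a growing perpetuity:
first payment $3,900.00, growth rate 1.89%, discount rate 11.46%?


Formula: PV = C / (r - g)
Spread: r - g = 0.1146 - 0.0189 = 0.0957
Substituting: PV = $3,900.00 / 0.0957
PV = $40,752.35

$40,752.35


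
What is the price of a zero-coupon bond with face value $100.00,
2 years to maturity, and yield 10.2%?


Formula: Price = FV / (1 + r)^n
Substituting: Price = $100.00 / (1 + 0.102)^2
Discount factor: (1.102)^2 = 1.214404
Price = $100.00 / 1.214404 = $82.34

$82.34


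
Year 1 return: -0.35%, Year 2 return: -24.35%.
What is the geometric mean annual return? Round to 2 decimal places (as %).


Formula: Geometric mean = ((1+r1)*(1+r2))^(1/2) - 1
Product: (1 + -0.0035) * (1 + -0.2435) = 0.9965 * 0.7565 = 0.753852
Square root: 0.753852^0.5 = 0.868247
Geometric mean = 0.868247 - 1 = -0.131753
As percentage: -13.18%

-13.18%


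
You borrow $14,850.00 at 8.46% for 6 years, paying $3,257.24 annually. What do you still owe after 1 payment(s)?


Formula: Balance = PV*(1+r)^k - PMT*((1+r)^k - 1)/r
Growth: (1 + 0.0846)^1 = 1.0846
Accumulated factor: ((1+r)^k - 1)/r = 1.0
Balance = $14,850.00 * 1.0846 - $3,257.24 * 1.0
Balance = $12,849.07

$12,849.07


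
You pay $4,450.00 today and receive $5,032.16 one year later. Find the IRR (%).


Formula: IRR = C1/C0 - 1
Substituting: IRR = $5,032.16 / $4,450.00 - 1
Ratio: 1.130822 - 1 = 0.130822
IRR = 13.0822%

13.0822%
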